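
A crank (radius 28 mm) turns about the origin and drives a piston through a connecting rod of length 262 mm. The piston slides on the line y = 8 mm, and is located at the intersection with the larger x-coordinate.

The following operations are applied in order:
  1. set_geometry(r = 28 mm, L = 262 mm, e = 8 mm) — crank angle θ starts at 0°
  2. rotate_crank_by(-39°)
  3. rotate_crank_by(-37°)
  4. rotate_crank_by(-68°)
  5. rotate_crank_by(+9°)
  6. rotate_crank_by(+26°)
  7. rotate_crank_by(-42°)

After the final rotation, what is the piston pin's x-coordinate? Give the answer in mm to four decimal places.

set_geometry: r = 28 mm, L = 262 mm, e = 8 mm; θ ← 0°
rotate_crank_by(-39°): θ ← 0° -39° = -39°
rotate_crank_by(-37°): θ ← -39° -37° = -76°
rotate_crank_by(-68°): θ ← -76° -68° = -144°
rotate_crank_by(+9°): θ ← -144° +9° = -135°
rotate_crank_by(+26°): θ ← -135° +26° = -109°
rotate_crank_by(-42°): θ ← -109° -42° = -151°
crank pin P = (r cos θ, r sin θ) = (-24.489352, -13.574669)
h = r sin θ − e = -13.574669 − 8 = -21.574669
x = r cos θ + √(L² − h²) = -24.489352 + √(68644.0 − 465.4664) = -24.489352 + 261.110194 = 236.620843

236.6208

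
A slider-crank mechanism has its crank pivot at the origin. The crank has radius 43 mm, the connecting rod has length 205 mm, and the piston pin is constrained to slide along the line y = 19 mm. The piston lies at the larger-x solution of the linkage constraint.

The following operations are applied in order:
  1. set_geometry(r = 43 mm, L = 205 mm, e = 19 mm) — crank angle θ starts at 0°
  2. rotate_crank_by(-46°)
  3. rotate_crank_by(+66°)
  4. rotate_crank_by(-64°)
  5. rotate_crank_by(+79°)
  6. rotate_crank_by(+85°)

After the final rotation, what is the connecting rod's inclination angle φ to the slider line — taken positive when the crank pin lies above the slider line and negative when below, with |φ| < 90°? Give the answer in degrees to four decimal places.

set_geometry: r = 43 mm, L = 205 mm, e = 19 mm; θ ← 0°
rotate_crank_by(-46°): θ ← 0° -46° = -46°
rotate_crank_by(+66°): θ ← -46° +66° = 20°
rotate_crank_by(-64°): θ ← 20° -64° = -44°
rotate_crank_by(+79°): θ ← -44° +79° = 35°
rotate_crank_by(+85°): θ ← 35° +85° = 120°
crank pin P = (r cos θ, r sin θ) = (-21.500000, 37.239092)
h = r sin θ − e = 37.239092 − 19 = 18.239092
sin φ = h / L = 18.239092 / 205 = 0.08897118
φ = arcsin(0.08897118) = 5.104423°

5.1044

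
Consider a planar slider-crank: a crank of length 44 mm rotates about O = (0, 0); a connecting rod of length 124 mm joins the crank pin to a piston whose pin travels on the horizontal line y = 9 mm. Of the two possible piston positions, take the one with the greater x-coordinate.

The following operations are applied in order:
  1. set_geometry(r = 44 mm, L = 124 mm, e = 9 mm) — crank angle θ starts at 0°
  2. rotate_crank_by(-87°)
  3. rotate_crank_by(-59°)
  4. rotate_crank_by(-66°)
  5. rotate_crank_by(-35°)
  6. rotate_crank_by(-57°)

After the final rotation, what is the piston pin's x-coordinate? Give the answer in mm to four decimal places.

145.5217

set_geometry: r = 44 mm, L = 124 mm, e = 9 mm; θ ← 0°
rotate_crank_by(-87°): θ ← 0° -87° = -87°
rotate_crank_by(-59°): θ ← -87° -59° = -146°
rotate_crank_by(-66°): θ ← -146° -66° = -212°
rotate_crank_by(-35°): θ ← -212° -35° = -247°
rotate_crank_by(-57°): θ ← -247° -57° = -304°
crank pin P = (r cos θ, r sin θ) = (24.604488, 36.477653)
h = r sin θ − e = 36.477653 − 9 = 27.477653
x = r cos θ + √(L² − h²) = 24.604488 + √(15376.0 − 755.0214) = 24.604488 + 120.917239 = 145.521726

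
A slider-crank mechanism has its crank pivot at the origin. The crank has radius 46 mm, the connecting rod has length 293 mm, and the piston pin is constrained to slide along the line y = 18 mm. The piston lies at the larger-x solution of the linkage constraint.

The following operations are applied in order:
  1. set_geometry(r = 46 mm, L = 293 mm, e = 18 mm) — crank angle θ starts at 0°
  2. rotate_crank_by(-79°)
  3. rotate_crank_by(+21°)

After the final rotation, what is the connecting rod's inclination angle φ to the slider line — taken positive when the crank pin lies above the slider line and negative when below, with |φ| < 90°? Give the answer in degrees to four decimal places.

-11.2198

set_geometry: r = 46 mm, L = 293 mm, e = 18 mm; θ ← 0°
rotate_crank_by(-79°): θ ← 0° -79° = -79°
rotate_crank_by(+21°): θ ← -79° +21° = -58°
crank pin P = (r cos θ, r sin θ) = (24.376286, -39.010212)
h = r sin θ − e = -39.010212 − 18 = -57.010212
sin φ = h / L = -57.010212 / 293 = -0.19457410
φ = arcsin(-0.19457410) = -11.219845°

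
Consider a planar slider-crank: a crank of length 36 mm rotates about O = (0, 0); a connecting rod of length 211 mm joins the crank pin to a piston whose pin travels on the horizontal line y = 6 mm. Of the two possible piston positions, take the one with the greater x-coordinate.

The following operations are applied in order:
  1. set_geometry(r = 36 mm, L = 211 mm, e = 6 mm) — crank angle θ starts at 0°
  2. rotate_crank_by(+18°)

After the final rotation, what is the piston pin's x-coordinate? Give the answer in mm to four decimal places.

245.1758

set_geometry: r = 36 mm, L = 211 mm, e = 6 mm; θ ← 0°
rotate_crank_by(+18°): θ ← 0° +18° = 18°
crank pin P = (r cos θ, r sin θ) = (34.238035, 11.124612)
h = r sin θ − e = 11.124612 − 6 = 5.124612
x = r cos θ + √(L² − h²) = 34.238035 + √(44521.0 − 26.2616) = 34.238035 + 210.937759 = 245.175794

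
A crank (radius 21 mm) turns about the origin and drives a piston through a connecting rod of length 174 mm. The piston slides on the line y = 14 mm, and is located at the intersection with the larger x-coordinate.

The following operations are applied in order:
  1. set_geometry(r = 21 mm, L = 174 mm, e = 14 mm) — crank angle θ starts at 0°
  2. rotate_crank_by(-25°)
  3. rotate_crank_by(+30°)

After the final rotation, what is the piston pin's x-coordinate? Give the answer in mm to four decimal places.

set_geometry: r = 21 mm, L = 174 mm, e = 14 mm; θ ← 0°
rotate_crank_by(-25°): θ ← 0° -25° = -25°
rotate_crank_by(+30°): θ ← -25° +30° = 5°
crank pin P = (r cos θ, r sin θ) = (20.920089, 1.830271)
h = r sin θ − e = 1.830271 − 14 = -12.169729
x = r cos θ + √(L² − h²) = 20.920089 + √(30276.0 − 148.1023) = 20.920089 + 173.573897 = 194.493986

194.4940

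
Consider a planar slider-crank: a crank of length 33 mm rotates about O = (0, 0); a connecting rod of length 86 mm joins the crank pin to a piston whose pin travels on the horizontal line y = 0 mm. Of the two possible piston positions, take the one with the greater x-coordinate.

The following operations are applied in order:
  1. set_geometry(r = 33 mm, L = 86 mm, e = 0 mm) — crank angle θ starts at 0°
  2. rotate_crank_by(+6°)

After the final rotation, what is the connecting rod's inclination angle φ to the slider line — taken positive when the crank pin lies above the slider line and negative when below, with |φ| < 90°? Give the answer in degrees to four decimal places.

2.2987

set_geometry: r = 33 mm, L = 86 mm, e = 0 mm; θ ← 0°
rotate_crank_by(+6°): θ ← 0° +6° = 6°
crank pin P = (r cos θ, r sin θ) = (32.819223, 3.449439)
h = r sin θ − e = 3.449439 − 0 = 3.449439
sin φ = h / L = 3.449439 / 86 = 0.04010976
φ = arcsin(0.04010976) = 2.298737°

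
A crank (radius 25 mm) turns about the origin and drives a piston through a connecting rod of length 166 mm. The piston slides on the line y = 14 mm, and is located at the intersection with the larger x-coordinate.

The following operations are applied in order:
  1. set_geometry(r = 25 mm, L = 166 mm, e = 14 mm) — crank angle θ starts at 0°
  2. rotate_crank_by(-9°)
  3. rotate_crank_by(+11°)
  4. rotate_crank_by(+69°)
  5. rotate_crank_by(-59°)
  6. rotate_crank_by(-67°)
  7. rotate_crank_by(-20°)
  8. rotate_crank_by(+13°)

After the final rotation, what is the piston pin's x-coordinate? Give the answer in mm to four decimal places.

173.7698

set_geometry: r = 25 mm, L = 166 mm, e = 14 mm; θ ← 0°
rotate_crank_by(-9°): θ ← 0° -9° = -9°
rotate_crank_by(+11°): θ ← -9° +11° = 2°
rotate_crank_by(+69°): θ ← 2° +69° = 71°
rotate_crank_by(-59°): θ ← 71° -59° = 12°
rotate_crank_by(-67°): θ ← 12° -67° = -55°
rotate_crank_by(-20°): θ ← -55° -20° = -75°
rotate_crank_by(+13°): θ ← -75° +13° = -62°
crank pin P = (r cos θ, r sin θ) = (11.736789, -22.073690)
h = r sin θ − e = -22.073690 − 14 = -36.073690
x = r cos θ + √(L² − h²) = 11.736789 + √(27556.0 − 1301.3111) = 11.736789 + 162.032987 = 173.769776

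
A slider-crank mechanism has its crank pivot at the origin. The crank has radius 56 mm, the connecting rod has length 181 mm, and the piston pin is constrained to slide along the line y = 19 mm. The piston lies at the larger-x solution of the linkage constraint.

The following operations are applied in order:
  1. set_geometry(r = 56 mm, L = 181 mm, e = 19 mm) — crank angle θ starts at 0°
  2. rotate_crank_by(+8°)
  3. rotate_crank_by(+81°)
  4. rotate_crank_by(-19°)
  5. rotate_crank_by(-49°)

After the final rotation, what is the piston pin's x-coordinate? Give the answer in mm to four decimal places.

233.2773

set_geometry: r = 56 mm, L = 181 mm, e = 19 mm; θ ← 0°
rotate_crank_by(+8°): θ ← 0° +8° = 8°
rotate_crank_by(+81°): θ ← 8° +81° = 89°
rotate_crank_by(-19°): θ ← 89° -19° = 70°
rotate_crank_by(-49°): θ ← 70° -49° = 21°
crank pin P = (r cos θ, r sin θ) = (52.280504, 20.068605)
h = r sin θ − e = 20.068605 − 19 = 1.068605
x = r cos θ + √(L² − h²) = 52.280504 + √(32761.0 − 1.1419) = 52.280504 + 180.996846 = 233.277349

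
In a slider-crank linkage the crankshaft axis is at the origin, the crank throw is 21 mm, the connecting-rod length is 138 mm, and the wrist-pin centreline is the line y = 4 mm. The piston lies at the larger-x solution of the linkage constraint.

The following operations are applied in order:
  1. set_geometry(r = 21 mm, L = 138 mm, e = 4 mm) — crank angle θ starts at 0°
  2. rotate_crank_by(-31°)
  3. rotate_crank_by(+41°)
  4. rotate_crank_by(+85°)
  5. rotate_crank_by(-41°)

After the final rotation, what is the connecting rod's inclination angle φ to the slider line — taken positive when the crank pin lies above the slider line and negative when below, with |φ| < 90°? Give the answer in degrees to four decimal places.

set_geometry: r = 21 mm, L = 138 mm, e = 4 mm; θ ← 0°
rotate_crank_by(-31°): θ ← 0° -31° = -31°
rotate_crank_by(+41°): θ ← -31° +41° = 10°
rotate_crank_by(+85°): θ ← 10° +85° = 95°
rotate_crank_by(-41°): θ ← 95° -41° = 54°
crank pin P = (r cos θ, r sin θ) = (12.343490, 16.989357)
h = r sin θ − e = 16.989357 − 4 = 12.989357
sin φ = h / L = 12.989357 / 138 = 0.09412577
φ = arcsin(0.09412577) = 5.401005°

5.4010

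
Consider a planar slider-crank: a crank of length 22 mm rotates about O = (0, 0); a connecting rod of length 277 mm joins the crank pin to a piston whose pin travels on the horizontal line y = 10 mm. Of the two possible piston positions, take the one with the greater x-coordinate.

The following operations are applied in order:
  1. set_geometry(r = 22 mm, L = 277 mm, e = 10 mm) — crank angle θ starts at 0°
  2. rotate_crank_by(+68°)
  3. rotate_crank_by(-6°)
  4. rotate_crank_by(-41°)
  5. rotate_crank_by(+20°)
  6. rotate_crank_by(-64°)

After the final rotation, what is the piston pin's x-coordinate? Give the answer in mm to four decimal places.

296.6262

set_geometry: r = 22 mm, L = 277 mm, e = 10 mm; θ ← 0°
rotate_crank_by(+68°): θ ← 0° +68° = 68°
rotate_crank_by(-6°): θ ← 68° -6° = 62°
rotate_crank_by(-41°): θ ← 62° -41° = 21°
rotate_crank_by(+20°): θ ← 21° +20° = 41°
rotate_crank_by(-64°): θ ← 41° -64° = -23°
crank pin P = (r cos θ, r sin θ) = (20.251107, -8.596085)
h = r sin θ − e = -8.596085 − 10 = -18.596085
x = r cos θ + √(L² − h²) = 20.251107 + √(76729.0 − 345.8144) = 20.251107 + 276.375081 = 296.626188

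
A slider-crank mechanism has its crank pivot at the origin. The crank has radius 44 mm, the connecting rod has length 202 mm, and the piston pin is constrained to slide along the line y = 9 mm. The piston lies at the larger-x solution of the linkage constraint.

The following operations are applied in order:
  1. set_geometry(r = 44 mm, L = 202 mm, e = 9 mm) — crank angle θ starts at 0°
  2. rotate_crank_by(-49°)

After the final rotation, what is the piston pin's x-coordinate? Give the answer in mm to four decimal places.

set_geometry: r = 44 mm, L = 202 mm, e = 9 mm; θ ← 0°
rotate_crank_by(-49°): θ ← 0° -49° = -49°
crank pin P = (r cos θ, r sin θ) = (28.866597, -33.207222)
h = r sin θ − e = -33.207222 − 9 = -42.207222
x = r cos θ + √(L² − h²) = 28.866597 + √(40804.0 − 1781.4495) = 28.866597 + 197.541263 = 226.407860

226.4079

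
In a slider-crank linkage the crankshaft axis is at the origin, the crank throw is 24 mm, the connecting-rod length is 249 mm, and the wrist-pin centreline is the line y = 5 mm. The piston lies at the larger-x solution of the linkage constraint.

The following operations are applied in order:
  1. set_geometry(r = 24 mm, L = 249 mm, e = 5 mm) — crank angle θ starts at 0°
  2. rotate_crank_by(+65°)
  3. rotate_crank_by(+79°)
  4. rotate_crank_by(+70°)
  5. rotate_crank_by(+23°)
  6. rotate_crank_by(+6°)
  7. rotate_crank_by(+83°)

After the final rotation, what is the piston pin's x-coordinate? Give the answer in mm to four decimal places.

268.2146

set_geometry: r = 24 mm, L = 249 mm, e = 5 mm; θ ← 0°
rotate_crank_by(+65°): θ ← 0° +65° = 65°
rotate_crank_by(+79°): θ ← 65° +79° = 144°
rotate_crank_by(+70°): θ ← 144° +70° = 214°
rotate_crank_by(+23°): θ ← 214° +23° = 237°
rotate_crank_by(+6°): θ ← 237° +6° = 243°
rotate_crank_by(+83°): θ ← 243° +83° = 326°
crank pin P = (r cos θ, r sin θ) = (19.896902, -13.420630)
h = r sin θ − e = -13.420630 − 5 = -18.420630
x = r cos θ + √(L² − h²) = 19.896902 + √(62001.0 − 339.3196) = 19.896902 + 248.317701 = 268.214602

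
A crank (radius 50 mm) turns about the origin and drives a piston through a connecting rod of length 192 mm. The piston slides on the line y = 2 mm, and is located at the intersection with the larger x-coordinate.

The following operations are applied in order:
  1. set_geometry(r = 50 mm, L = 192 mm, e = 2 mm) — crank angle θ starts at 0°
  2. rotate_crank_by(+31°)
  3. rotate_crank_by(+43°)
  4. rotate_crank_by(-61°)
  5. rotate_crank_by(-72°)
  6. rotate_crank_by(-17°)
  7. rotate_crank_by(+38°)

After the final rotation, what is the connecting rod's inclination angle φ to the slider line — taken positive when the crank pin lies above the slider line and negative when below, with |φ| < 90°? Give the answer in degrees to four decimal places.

set_geometry: r = 50 mm, L = 192 mm, e = 2 mm; θ ← 0°
rotate_crank_by(+31°): θ ← 0° +31° = 31°
rotate_crank_by(+43°): θ ← 31° +43° = 74°
rotate_crank_by(-61°): θ ← 74° -61° = 13°
rotate_crank_by(-72°): θ ← 13° -72° = -59°
rotate_crank_by(-17°): θ ← -59° -17° = -76°
rotate_crank_by(+38°): θ ← -76° +38° = -38°
crank pin P = (r cos θ, r sin θ) = (39.400538, -30.783074)
h = r sin θ − e = -30.783074 − 2 = -32.783074
sin φ = h / L = -32.783074 / 192 = -0.17074518
φ = arcsin(-0.17074518) = -9.831148°

-9.8311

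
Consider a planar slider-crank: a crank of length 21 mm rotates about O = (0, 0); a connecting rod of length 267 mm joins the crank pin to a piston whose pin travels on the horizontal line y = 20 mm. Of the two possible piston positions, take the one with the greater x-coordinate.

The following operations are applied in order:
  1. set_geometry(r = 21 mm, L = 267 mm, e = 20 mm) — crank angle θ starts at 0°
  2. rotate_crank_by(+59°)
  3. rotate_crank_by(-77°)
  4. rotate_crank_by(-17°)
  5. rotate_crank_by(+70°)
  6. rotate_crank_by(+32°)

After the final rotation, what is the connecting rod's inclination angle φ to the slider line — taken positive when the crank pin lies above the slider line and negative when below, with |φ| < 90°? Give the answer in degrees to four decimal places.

set_geometry: r = 21 mm, L = 267 mm, e = 20 mm; θ ← 0°
rotate_crank_by(+59°): θ ← 0° +59° = 59°
rotate_crank_by(-77°): θ ← 59° -77° = -18°
rotate_crank_by(-17°): θ ← -18° -17° = -35°
rotate_crank_by(+70°): θ ← -35° +70° = 35°
rotate_crank_by(+32°): θ ← 35° +32° = 67°
crank pin P = (r cos θ, r sin θ) = (8.205354, 19.330602)
h = r sin θ − e = 19.330602 − 20 = -0.669398
sin φ = h / L = -0.669398 / 267 = -0.00250711
φ = arcsin(-0.00250711) = -0.143647°

-0.1436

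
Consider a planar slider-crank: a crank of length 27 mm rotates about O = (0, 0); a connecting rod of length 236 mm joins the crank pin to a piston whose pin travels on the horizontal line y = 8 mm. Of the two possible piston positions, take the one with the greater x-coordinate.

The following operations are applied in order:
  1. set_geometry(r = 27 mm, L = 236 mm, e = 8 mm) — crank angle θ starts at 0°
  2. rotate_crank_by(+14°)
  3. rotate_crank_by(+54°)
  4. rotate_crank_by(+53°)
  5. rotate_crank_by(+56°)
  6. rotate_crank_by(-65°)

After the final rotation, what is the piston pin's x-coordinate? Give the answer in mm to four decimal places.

set_geometry: r = 27 mm, L = 236 mm, e = 8 mm; θ ← 0°
rotate_crank_by(+14°): θ ← 0° +14° = 14°
rotate_crank_by(+54°): θ ← 14° +54° = 68°
rotate_crank_by(+53°): θ ← 68° +53° = 121°
rotate_crank_by(+56°): θ ← 121° +56° = 177°
rotate_crank_by(-65°): θ ← 177° -65° = 112°
crank pin P = (r cos θ, r sin θ) = (-10.114378, 25.033964)
h = r sin θ − e = 25.033964 − 8 = 17.033964
x = r cos θ + √(L² − h²) = -10.114378 + √(55696.0 − 290.1559) = -10.114378 + 235.384460 = 225.270082

225.2701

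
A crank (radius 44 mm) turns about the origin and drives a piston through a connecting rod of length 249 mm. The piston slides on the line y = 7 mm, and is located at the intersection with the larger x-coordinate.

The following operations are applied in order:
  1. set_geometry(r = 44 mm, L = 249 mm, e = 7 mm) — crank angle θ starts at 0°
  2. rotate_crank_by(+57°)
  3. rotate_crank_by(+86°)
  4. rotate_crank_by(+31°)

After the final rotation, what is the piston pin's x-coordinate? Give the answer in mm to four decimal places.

set_geometry: r = 44 mm, L = 249 mm, e = 7 mm; θ ← 0°
rotate_crank_by(+57°): θ ← 0° +57° = 57°
rotate_crank_by(+86°): θ ← 57° +86° = 143°
rotate_crank_by(+31°): θ ← 143° +31° = 174°
crank pin P = (r cos θ, r sin θ) = (-43.758963, 4.599252)
h = r sin θ − e = 4.599252 − 7 = -2.400748
x = r cos θ + √(L² − h²) = -43.758963 + √(62001.0 − 5.7636) = -43.758963 + 248.988426 = 205.229463

205.2295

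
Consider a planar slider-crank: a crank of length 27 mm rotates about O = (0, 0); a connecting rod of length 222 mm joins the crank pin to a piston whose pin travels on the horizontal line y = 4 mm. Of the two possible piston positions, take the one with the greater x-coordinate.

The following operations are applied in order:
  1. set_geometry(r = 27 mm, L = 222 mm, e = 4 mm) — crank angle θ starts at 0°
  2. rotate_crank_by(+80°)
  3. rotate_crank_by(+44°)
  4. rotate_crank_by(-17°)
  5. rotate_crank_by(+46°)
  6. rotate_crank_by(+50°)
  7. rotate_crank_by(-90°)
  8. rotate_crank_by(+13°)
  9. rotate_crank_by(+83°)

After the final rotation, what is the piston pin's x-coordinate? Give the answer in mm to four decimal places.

set_geometry: r = 27 mm, L = 222 mm, e = 4 mm; θ ← 0°
rotate_crank_by(+80°): θ ← 0° +80° = 80°
rotate_crank_by(+44°): θ ← 80° +44° = 124°
rotate_crank_by(-17°): θ ← 124° -17° = 107°
rotate_crank_by(+46°): θ ← 107° +46° = 153°
rotate_crank_by(+50°): θ ← 153° +50° = 203°
rotate_crank_by(-90°): θ ← 203° -90° = 113°
rotate_crank_by(+13°): θ ← 113° +13° = 126°
rotate_crank_by(+83°): θ ← 126° +83° = 209°
crank pin P = (r cos θ, r sin θ) = (-23.614732, -13.089860)
h = r sin θ − e = -13.089860 − 4 = -17.089860
x = r cos θ + √(L² − h²) = -23.614732 + √(49284.0 − 292.0633) = -23.614732 + 221.341222 = 197.726490

197.7265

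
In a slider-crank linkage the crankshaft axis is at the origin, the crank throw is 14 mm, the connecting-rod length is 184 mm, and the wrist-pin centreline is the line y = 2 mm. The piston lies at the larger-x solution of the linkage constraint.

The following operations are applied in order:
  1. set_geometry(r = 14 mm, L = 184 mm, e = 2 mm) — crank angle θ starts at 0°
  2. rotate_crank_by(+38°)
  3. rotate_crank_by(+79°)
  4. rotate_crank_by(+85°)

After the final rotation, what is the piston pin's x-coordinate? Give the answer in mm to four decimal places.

set_geometry: r = 14 mm, L = 184 mm, e = 2 mm; θ ← 0°
rotate_crank_by(+38°): θ ← 0° +38° = 38°
rotate_crank_by(+79°): θ ← 38° +79° = 117°
rotate_crank_by(+85°): θ ← 117° +85° = 202°
crank pin P = (r cos θ, r sin θ) = (-12.980574, -5.244492)
h = r sin θ − e = -5.244492 − 2 = -7.244492
x = r cos θ + √(L² − h²) = -12.980574 + √(33856.0 − 52.4827) = -12.980574 + 183.857329 = 170.876755

170.8768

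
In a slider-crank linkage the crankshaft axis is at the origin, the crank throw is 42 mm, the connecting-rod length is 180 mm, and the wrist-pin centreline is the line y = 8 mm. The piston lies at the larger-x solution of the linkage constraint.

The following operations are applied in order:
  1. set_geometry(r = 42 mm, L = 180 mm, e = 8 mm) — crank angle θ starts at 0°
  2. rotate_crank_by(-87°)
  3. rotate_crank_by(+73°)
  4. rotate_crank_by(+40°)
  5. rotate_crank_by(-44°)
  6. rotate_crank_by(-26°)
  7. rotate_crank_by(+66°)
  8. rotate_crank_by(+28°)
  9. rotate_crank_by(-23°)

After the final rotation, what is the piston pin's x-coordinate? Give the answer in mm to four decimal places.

set_geometry: r = 42 mm, L = 180 mm, e = 8 mm; θ ← 0°
rotate_crank_by(-87°): θ ← 0° -87° = -87°
rotate_crank_by(+73°): θ ← -87° +73° = -14°
rotate_crank_by(+40°): θ ← -14° +40° = 26°
rotate_crank_by(-44°): θ ← 26° -44° = -18°
rotate_crank_by(-26°): θ ← -18° -26° = -44°
rotate_crank_by(+66°): θ ← -44° +66° = 22°
rotate_crank_by(+28°): θ ← 22° +28° = 50°
rotate_crank_by(-23°): θ ← 50° -23° = 27°
crank pin P = (r cos θ, r sin θ) = (37.422274, 19.067601)
h = r sin θ − e = 19.067601 − 8 = 11.067601
x = r cos θ + √(L² − h²) = 37.422274 + √(32400.0 − 122.4918) = 37.422274 + 179.659423 = 217.081697

217.0817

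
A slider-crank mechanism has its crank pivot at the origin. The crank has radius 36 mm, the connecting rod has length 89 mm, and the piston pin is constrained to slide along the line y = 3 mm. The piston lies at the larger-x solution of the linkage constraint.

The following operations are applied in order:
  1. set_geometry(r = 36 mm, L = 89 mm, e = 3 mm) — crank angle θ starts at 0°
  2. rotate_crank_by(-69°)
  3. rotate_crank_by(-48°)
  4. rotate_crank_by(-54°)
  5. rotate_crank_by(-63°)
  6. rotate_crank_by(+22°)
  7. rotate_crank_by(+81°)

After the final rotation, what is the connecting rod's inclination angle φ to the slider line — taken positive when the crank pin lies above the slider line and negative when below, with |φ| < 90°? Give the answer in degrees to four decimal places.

set_geometry: r = 36 mm, L = 89 mm, e = 3 mm; θ ← 0°
rotate_crank_by(-69°): θ ← 0° -69° = -69°
rotate_crank_by(-48°): θ ← -69° -48° = -117°
rotate_crank_by(-54°): θ ← -117° -54° = -171°
rotate_crank_by(-63°): θ ← -171° -63° = -234°
rotate_crank_by(+22°): θ ← -234° +22° = -212°
rotate_crank_by(+81°): θ ← -212° +81° = -131°
crank pin P = (r cos θ, r sin θ) = (-23.618125, -27.169545)
h = r sin θ − e = -27.169545 − 3 = -30.169545
sin φ = h / L = -30.169545 / 89 = -0.33898365
φ = arcsin(-0.33898365) = -19.814965°

-19.8150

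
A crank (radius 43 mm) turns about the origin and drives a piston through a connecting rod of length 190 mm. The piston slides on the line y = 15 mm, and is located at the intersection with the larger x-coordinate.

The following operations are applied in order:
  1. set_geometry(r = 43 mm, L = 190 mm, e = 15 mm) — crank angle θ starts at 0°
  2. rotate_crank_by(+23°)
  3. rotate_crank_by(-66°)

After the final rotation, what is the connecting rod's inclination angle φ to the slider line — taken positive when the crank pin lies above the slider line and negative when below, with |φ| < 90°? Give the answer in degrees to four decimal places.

set_geometry: r = 43 mm, L = 190 mm, e = 15 mm; θ ← 0°
rotate_crank_by(+23°): θ ← 0° +23° = 23°
rotate_crank_by(-66°): θ ← 23° -66° = -43°
crank pin P = (r cos θ, r sin θ) = (31.448209, -29.325929)
h = r sin θ − e = -29.325929 − 15 = -44.325929
sin φ = h / L = -44.325929 / 190 = -0.23329437
φ = arcsin(-0.23329437) = -13.491103°

-13.4911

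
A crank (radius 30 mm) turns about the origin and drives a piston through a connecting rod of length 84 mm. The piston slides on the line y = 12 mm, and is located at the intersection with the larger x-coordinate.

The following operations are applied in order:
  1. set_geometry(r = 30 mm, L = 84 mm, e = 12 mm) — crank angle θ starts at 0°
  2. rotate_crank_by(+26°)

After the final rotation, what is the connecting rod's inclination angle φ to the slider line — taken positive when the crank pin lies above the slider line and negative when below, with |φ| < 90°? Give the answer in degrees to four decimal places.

0.7852

set_geometry: r = 30 mm, L = 84 mm, e = 12 mm; θ ← 0°
rotate_crank_by(+26°): θ ← 0° +26° = 26°
crank pin P = (r cos θ, r sin θ) = (26.963821, 13.151134)
h = r sin θ − e = 13.151134 − 12 = 1.151134
sin φ = h / L = 1.151134 / 84 = 0.01370398
φ = arcsin(0.01370398) = 0.785205°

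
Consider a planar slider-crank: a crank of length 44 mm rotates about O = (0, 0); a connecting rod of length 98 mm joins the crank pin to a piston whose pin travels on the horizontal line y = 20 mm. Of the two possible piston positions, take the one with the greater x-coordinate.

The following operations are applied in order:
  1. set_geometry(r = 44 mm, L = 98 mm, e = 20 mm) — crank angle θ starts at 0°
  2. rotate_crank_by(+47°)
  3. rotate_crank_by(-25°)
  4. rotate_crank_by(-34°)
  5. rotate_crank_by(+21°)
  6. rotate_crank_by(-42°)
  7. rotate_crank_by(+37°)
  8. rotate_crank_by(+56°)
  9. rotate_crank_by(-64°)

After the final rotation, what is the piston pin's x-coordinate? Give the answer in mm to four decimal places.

139.1389

set_geometry: r = 44 mm, L = 98 mm, e = 20 mm; θ ← 0°
rotate_crank_by(+47°): θ ← 0° +47° = 47°
rotate_crank_by(-25°): θ ← 47° -25° = 22°
rotate_crank_by(-34°): θ ← 22° -34° = -12°
rotate_crank_by(+21°): θ ← -12° +21° = 9°
rotate_crank_by(-42°): θ ← 9° -42° = -33°
rotate_crank_by(+37°): θ ← -33° +37° = 4°
rotate_crank_by(+56°): θ ← 4° +56° = 60°
rotate_crank_by(-64°): θ ← 60° -64° = -4°
crank pin P = (r cos θ, r sin θ) = (43.892818, -3.069285)
h = r sin θ − e = -3.069285 − 20 = -23.069285
x = r cos θ + √(L² − h²) = 43.892818 + √(9604.0 − 532.1919) = 43.892818 + 95.246040 = 139.138858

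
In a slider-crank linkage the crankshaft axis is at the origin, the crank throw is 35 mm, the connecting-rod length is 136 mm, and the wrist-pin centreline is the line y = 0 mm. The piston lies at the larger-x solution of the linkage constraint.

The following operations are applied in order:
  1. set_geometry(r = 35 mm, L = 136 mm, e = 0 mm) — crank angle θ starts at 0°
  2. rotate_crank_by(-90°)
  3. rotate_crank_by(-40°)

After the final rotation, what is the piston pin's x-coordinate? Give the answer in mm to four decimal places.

110.8334

set_geometry: r = 35 mm, L = 136 mm, e = 0 mm; θ ← 0°
rotate_crank_by(-90°): θ ← 0° -90° = -90°
rotate_crank_by(-40°): θ ← -90° -40° = -130°
crank pin P = (r cos θ, r sin θ) = (-22.497566, -26.811556)
h = r sin θ − e = -26.811556 − 0 = -26.811556
x = r cos θ + √(L² − h²) = -22.497566 + √(18496.0 − 718.8595) = -22.497566 + 133.330943 = 110.833377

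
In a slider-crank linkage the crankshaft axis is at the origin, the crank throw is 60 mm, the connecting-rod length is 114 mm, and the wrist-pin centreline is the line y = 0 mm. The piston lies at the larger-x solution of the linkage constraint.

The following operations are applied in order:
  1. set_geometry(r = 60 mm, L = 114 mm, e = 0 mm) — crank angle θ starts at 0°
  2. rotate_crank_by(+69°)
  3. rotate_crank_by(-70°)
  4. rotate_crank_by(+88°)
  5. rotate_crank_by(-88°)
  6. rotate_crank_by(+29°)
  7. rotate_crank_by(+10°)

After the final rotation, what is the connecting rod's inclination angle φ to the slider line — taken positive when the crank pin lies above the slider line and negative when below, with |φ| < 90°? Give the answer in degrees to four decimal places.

set_geometry: r = 60 mm, L = 114 mm, e = 0 mm; θ ← 0°
rotate_crank_by(+69°): θ ← 0° +69° = 69°
rotate_crank_by(-70°): θ ← 69° -70° = -1°
rotate_crank_by(+88°): θ ← -1° +88° = 87°
rotate_crank_by(-88°): θ ← 87° -88° = -1°
rotate_crank_by(+29°): θ ← -1° +29° = 28°
rotate_crank_by(+10°): θ ← 28° +10° = 38°
crank pin P = (r cos θ, r sin θ) = (47.280645, 36.939689)
h = r sin θ − e = 36.939689 − 0 = 36.939689
sin φ = h / L = 36.939689 / 114 = 0.32403236
φ = arcsin(0.32403236) = 18.906961°

18.9070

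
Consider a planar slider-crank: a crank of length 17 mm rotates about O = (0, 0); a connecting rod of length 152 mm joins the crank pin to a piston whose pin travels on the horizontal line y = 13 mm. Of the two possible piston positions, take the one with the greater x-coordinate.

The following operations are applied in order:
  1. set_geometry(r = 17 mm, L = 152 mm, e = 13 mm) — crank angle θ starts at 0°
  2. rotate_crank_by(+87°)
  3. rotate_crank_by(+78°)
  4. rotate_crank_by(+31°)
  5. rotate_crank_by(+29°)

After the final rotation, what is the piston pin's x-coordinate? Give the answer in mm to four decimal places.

137.9057

set_geometry: r = 17 mm, L = 152 mm, e = 13 mm; θ ← 0°
rotate_crank_by(+87°): θ ← 0° +87° = 87°
rotate_crank_by(+78°): θ ← 87° +78° = 165°
rotate_crank_by(+31°): θ ← 165° +31° = 196°
rotate_crank_by(+29°): θ ← 196° +29° = 225°
crank pin P = (r cos θ, r sin θ) = (-12.020815, -12.020815)
h = r sin θ − e = -12.020815 − 13 = -25.020815
x = r cos θ + √(L² − h²) = -12.020815 + √(23104.0 − 626.0412) = -12.020815 + 149.926511 = 137.905696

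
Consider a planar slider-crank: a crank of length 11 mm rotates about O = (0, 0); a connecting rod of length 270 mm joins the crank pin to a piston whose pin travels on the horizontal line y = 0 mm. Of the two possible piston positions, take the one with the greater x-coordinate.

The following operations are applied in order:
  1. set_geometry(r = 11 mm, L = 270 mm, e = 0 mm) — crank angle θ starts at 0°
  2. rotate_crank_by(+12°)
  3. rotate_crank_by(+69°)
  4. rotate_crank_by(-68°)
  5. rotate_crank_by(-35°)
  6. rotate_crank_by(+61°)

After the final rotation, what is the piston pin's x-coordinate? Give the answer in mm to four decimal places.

set_geometry: r = 11 mm, L = 270 mm, e = 0 mm; θ ← 0°
rotate_crank_by(+12°): θ ← 0° +12° = 12°
rotate_crank_by(+69°): θ ← 12° +69° = 81°
rotate_crank_by(-68°): θ ← 81° -68° = 13°
rotate_crank_by(-35°): θ ← 13° -35° = -22°
rotate_crank_by(+61°): θ ← -22° +61° = 39°
crank pin P = (r cos θ, r sin θ) = (8.548606, 6.922524)
h = r sin θ − e = 6.922524 − 0 = 6.922524
x = r cos θ + √(L² − h²) = 8.548606 + √(72900.0 − 47.9213) = 8.548606 + 269.911242 = 278.459848

278.4598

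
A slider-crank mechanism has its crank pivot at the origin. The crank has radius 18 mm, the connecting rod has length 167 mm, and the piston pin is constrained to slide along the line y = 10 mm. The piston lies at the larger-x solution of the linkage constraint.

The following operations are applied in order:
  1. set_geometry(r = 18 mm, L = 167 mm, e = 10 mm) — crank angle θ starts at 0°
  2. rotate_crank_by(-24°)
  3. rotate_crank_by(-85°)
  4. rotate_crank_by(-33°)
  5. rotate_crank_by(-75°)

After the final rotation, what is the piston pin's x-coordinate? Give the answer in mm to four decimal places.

152.6225

set_geometry: r = 18 mm, L = 167 mm, e = 10 mm; θ ← 0°
rotate_crank_by(-24°): θ ← 0° -24° = -24°
rotate_crank_by(-85°): θ ← -24° -85° = -109°
rotate_crank_by(-33°): θ ← -109° -33° = -142°
rotate_crank_by(-75°): θ ← -142° -75° = -217°
crank pin P = (r cos θ, r sin θ) = (-14.375439, 10.832670)
h = r sin θ − e = 10.832670 − 10 = 0.832670
x = r cos θ + √(L² − h²) = -14.375439 + √(27889.0 − 0.6933) = -14.375439 + 166.997924 = 152.622485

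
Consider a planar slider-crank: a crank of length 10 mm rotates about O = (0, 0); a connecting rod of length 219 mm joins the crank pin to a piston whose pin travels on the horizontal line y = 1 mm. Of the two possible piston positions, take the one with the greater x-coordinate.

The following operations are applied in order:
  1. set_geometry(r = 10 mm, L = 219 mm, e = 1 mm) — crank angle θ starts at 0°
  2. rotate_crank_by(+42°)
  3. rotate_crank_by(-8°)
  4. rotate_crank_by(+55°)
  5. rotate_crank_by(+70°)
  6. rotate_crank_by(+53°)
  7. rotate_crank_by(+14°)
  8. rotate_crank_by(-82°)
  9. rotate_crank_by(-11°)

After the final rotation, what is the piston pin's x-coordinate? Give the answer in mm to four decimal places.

212.0890

set_geometry: r = 10 mm, L = 219 mm, e = 1 mm; θ ← 0°
rotate_crank_by(+42°): θ ← 0° +42° = 42°
rotate_crank_by(-8°): θ ← 42° -8° = 34°
rotate_crank_by(+55°): θ ← 34° +55° = 89°
rotate_crank_by(+70°): θ ← 89° +70° = 159°
rotate_crank_by(+53°): θ ← 159° +53° = 212°
rotate_crank_by(+14°): θ ← 212° +14° = 226°
rotate_crank_by(-82°): θ ← 226° -82° = 144°
rotate_crank_by(-11°): θ ← 144° -11° = 133°
crank pin P = (r cos θ, r sin θ) = (-6.819984, 7.313537)
h = r sin θ − e = 7.313537 − 1 = 6.313537
x = r cos θ + √(L² − h²) = -6.819984 + √(47961.0 − 39.8607) = -6.819984 + 218.908975 = 212.088991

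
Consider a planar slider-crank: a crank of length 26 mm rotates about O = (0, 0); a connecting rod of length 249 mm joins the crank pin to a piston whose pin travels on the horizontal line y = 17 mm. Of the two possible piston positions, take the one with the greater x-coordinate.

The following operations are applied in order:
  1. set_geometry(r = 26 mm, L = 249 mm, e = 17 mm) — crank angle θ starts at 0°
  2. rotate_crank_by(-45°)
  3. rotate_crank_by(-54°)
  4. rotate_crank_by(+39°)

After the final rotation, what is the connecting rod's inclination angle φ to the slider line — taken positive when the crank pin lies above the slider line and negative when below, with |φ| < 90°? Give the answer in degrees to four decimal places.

set_geometry: r = 26 mm, L = 249 mm, e = 17 mm; θ ← 0°
rotate_crank_by(-45°): θ ← 0° -45° = -45°
rotate_crank_by(-54°): θ ← -45° -54° = -99°
rotate_crank_by(+39°): θ ← -99° +39° = -60°
crank pin P = (r cos θ, r sin θ) = (13.000000, -22.516660)
h = r sin θ − e = -22.516660 − 17 = -39.516660
sin φ = h / L = -39.516660 / 249 = -0.15870145
φ = arcsin(-0.15870145) = -9.131532°

-9.1315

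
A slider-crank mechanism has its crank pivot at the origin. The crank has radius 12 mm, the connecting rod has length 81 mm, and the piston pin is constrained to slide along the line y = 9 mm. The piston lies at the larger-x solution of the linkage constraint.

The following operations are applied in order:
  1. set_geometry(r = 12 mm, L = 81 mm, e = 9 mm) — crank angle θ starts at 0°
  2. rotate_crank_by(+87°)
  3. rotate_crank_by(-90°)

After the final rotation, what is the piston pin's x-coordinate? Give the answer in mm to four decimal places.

set_geometry: r = 12 mm, L = 81 mm, e = 9 mm; θ ← 0°
rotate_crank_by(+87°): θ ← 0° +87° = 87°
rotate_crank_by(-90°): θ ← 87° -90° = -3°
crank pin P = (r cos θ, r sin θ) = (11.983554, -0.628031)
h = r sin θ − e = -0.628031 − 9 = -9.628031
x = r cos θ + √(L² − h²) = 11.983554 + √(6561.0 − 92.6990) = 11.983554 + 80.425748 = 92.409303

92.4093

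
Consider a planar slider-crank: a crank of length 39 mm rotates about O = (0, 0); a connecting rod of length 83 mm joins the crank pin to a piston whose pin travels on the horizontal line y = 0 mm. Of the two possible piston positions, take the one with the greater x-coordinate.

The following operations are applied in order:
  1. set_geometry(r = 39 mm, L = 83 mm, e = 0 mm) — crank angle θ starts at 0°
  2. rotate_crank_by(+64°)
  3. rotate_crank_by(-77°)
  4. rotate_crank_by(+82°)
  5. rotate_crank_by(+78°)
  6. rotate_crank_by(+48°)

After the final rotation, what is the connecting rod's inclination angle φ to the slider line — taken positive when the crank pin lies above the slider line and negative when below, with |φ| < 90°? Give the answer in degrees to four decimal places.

-6.9852

set_geometry: r = 39 mm, L = 83 mm, e = 0 mm; θ ← 0°
rotate_crank_by(+64°): θ ← 0° +64° = 64°
rotate_crank_by(-77°): θ ← 64° -77° = -13°
rotate_crank_by(+82°): θ ← -13° +82° = 69°
rotate_crank_by(+78°): θ ← 69° +78° = 147°
rotate_crank_by(+48°): θ ← 147° +48° = 195°
crank pin P = (r cos θ, r sin θ) = (-37.671107, -10.093943)
h = r sin θ − e = -10.093943 − 0 = -10.093943
sin φ = h / L = -10.093943 / 83 = -0.12161377
φ = arcsin(-0.12161377) = -6.985247°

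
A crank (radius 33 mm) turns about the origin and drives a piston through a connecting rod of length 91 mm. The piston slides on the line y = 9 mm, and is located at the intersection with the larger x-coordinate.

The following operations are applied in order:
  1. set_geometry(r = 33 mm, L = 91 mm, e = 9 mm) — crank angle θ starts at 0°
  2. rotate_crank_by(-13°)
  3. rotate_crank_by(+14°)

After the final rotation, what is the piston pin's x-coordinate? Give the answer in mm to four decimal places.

123.6042

set_geometry: r = 33 mm, L = 91 mm, e = 9 mm; θ ← 0°
rotate_crank_by(-13°): θ ← 0° -13° = -13°
rotate_crank_by(+14°): θ ← -13° +14° = 1°
crank pin P = (r cos θ, r sin θ) = (32.994974, 0.575929)
h = r sin θ − e = 0.575929 − 9 = -8.424071
x = r cos θ + √(L² − h²) = 32.994974 + √(8281.0 − 70.9650) = 32.994974 + 90.609244 = 123.604218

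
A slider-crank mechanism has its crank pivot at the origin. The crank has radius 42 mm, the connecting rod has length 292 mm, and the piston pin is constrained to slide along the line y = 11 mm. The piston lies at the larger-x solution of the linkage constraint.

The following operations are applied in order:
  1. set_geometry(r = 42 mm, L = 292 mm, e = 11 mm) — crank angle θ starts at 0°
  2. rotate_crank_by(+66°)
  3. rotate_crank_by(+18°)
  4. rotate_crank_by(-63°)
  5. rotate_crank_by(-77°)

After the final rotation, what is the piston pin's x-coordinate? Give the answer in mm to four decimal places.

set_geometry: r = 42 mm, L = 292 mm, e = 11 mm; θ ← 0°
rotate_crank_by(+66°): θ ← 0° +66° = 66°
rotate_crank_by(+18°): θ ← 66° +18° = 84°
rotate_crank_by(-63°): θ ← 84° -63° = 21°
rotate_crank_by(-77°): θ ← 21° -77° = -56°
crank pin P = (r cos θ, r sin θ) = (23.486102, -34.819578)
h = r sin θ − e = -34.819578 − 11 = -45.819578
x = r cos θ + √(L² − h²) = 23.486102 + √(85264.0 − 2099.4337) = 23.486102 + 288.382673 = 311.868775

311.8688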